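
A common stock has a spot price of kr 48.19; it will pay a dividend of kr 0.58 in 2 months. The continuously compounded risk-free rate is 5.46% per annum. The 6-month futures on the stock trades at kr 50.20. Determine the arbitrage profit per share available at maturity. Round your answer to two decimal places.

kr 1.27 per share

PV(dividends) I = 0.58·e^(−0.0546·2/12) = 0.5747
Fair futures F* = (S − I)·e^(rT) = (48.19 − 0.5747)·e^0.027300 = 47.6153 × 1.027676 = 48.9331
Market kr 50.20 > fair 48.9331: forward overpriced → cash-and-carry (borrow at r, buy the stock and collect the dividends, short the forward).
Profit at T = |F_mkt − F*| = |50.20 − 48.9331| = kr 1.27 per share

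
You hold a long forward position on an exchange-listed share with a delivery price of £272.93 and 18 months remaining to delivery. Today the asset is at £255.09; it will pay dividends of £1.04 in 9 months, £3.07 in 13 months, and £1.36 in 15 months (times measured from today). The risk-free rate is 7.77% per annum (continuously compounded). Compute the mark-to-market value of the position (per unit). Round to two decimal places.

PV(remaining dividends) I = 1.04·e^(−0.0777·9/12) + 3.07·e^(−0.0777·13/12) + 1.36·e^(−0.0777·15/12) = 5.0374
Current forward F = (S − I)·e^(rT) = (255.09 − 5.0374)·e^(0.0777·18/12) = 250.0526 × 1.123614 = 280.9626
Value (long) = (F − K)·e^(−rT) = (280.9626 − 272.93) × 0.889986 = 7.1489
Value = £7.15

£7.15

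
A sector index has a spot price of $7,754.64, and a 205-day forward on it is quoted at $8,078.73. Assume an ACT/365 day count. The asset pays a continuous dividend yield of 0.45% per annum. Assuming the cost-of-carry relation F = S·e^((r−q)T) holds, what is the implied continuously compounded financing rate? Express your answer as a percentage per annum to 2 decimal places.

7.74%

From F = S·e^((r−q)T): (r − q) = ln(F/S)/T
ln(8078.73/7754.64) = ln(1.041793) = 0.040943
(r − q) = 0.040943 / (205/365) = 0.072899
r = ln(F/S)/T + q = 0.072899 + 0.0045 = 0.077399
r = 7.74%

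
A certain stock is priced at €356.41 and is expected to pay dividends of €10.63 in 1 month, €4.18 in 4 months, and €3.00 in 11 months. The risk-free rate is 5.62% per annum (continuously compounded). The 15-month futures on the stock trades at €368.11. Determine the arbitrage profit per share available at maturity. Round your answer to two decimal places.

€4.57 per share

PV(dividends) I = 10.63·e^(−0.0562·1/12) + 4.18·e^(−0.0562·4/12) + 3.00·e^(−0.0562·11/12) = 17.5321
Fair futures F* = (S − I)·e^(rT) = (356.41 − 17.5321)·e^0.070250 = 338.8779 × 1.072776 = 363.5401
Market €368.11 > fair 363.5401: forward overpriced → cash-and-carry (borrow at r, buy the stock and collect the dividends, short the forward).
Profit at T = |F_mkt − F*| = |368.11 − 363.5401| = €4.57 per share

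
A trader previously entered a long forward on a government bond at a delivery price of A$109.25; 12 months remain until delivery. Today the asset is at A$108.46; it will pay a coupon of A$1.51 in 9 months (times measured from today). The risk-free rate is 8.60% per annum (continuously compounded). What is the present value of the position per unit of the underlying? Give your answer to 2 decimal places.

A$6.80

PV(remaining coupons) I = 1.51·e^(−0.0860·9/12) = 1.4157
Current forward F = (S − I)·e^(rT) = (108.46 − 1.4157)·e^(0.0860·12/12) = 107.0443 × 1.089806 = 116.6575
Value (long) = (F − K)·e^(−rT) = (116.6575 − 109.25) × 0.917594 = 6.7971
Value = A$6.80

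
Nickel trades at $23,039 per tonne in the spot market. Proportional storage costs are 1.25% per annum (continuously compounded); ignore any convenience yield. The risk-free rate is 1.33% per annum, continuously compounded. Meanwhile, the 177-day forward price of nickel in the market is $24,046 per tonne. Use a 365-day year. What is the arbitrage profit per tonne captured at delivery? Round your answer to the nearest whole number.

$717 per tonne

Fair forward: F* = S·e^(carry·T), with carry = (r + u) = 0.0133 + 0.0125 = 0.0258
F* = 23039 · e^(0.0258 × 177/365) = 23039 · e^0.012511 = 23039 × 1.012590 = $23329.0610
Market $24046 > fair $23329.0610: forward overpriced → cash-and-carry (buy spot, short the forward).
At maturity, profit = |F_mkt − F*| = |24046 − 23329.0610| = $717 per tonne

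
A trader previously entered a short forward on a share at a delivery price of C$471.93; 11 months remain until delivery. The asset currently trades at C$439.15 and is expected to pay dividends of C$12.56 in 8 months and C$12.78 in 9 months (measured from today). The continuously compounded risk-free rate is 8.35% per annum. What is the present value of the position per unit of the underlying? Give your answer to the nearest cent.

C$21.89

PV(remaining dividends) I = 12.56·e^(−0.0835·8/12) + 12.78·e^(−0.0835·9/12) = 23.8841
Current forward F = (S − I)·e^(rT) = (439.15 − 23.8841)·e^(0.0835·11/12) = 415.2659 × 1.079547 = 448.2991
Value (long) = (F − K)·e^(−rT) = (448.2991 − 471.93) × 0.926314 = -21.8896
Short position value = −(long value) = C$21.89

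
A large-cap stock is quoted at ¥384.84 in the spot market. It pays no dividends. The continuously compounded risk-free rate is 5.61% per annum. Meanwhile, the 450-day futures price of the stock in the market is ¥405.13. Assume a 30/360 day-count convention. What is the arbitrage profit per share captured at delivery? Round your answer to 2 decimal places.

¥7.67 per share

Fair futures: F* = S·e^(carry·T), with carry = r = 0.0561
F* = 384.84 · e^(0.0561 × 450/360) = 384.84 · e^0.070125 = 384.84 × 1.072642 = ¥412.7955
Market ¥405.13 < fair ¥412.7955: forward underpriced → reverse cash-and-carry (short spot, go long the forward).
At maturity, profit = |F_mkt − F*| = |405.13 − 412.7955| = ¥7.67 per share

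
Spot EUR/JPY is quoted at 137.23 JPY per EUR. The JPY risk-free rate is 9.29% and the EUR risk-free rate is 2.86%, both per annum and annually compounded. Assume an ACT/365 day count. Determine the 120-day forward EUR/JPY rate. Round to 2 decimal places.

139.99

By covered interest parity, F = S · (1+r_JPY)^T / (1+r_EUR)^T
= 137.23 × 1.029637 / 1.009314 = 137.23 × 1.020135
F = 139.99 JPY per EUR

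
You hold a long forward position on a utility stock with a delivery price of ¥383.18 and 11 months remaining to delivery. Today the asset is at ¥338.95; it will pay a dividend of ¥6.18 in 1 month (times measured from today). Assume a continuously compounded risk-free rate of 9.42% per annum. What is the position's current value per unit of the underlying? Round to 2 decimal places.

-¥18.66

PV(remaining dividends) I = 6.18·e^(−0.0942·1/12) = 6.1317
Current forward F = (S − I)·e^(rT) = (338.95 − 6.1317)·e^(0.0942·11/12) = 332.8183 × 1.090188 = 362.8345
Value (long) = (F − K)·e^(−rT) = (362.8345 − 383.18) × 0.917273 = -18.6624
Value = -¥18.66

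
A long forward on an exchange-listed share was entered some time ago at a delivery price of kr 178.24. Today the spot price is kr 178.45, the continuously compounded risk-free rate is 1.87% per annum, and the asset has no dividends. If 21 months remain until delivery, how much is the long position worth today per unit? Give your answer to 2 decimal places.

kr 5.95

Current fair forward for the remaining 21 months: F = S·e^(r·T), r = 0.0187
F = 178.45 · e^(0.0187 × 21/12) = 178.45 × 1.033266 = 184.3863
Value of long forward = (F − K)·e^(−rT) = (184.3863 − 178.24) · e^(−0.0187·21/12)
= 6.1463 × 0.967805 = 5.95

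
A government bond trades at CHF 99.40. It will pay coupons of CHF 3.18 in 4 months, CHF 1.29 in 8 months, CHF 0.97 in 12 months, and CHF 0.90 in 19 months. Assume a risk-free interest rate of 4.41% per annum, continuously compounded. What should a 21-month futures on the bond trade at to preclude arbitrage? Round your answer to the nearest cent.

PV(coupons) I = 3.18·e^(−0.0441·4/12) + 1.29·e^(−0.0441·8/12) + 0.97·e^(−0.0441·12/12) + 0.90·e^(−0.0441·19/12)
I = 3.1336 + 1.2526 + 0.9282 + 0.8393 = 6.1537
F = (S − I)·e^(rT) = (99.40 − 6.1537) · e^(0.0441·21/12)
= 93.2463 · e^0.077175 = 93.2463 × 1.080231 = CHF 100.73

CHF 100.73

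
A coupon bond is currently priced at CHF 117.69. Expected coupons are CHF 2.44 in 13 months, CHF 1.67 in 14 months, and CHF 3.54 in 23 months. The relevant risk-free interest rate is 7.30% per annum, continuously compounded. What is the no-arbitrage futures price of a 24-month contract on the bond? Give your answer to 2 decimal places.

CHF 128.25

PV(coupons) I = 2.44·e^(−0.0730·13/12) + 1.67·e^(−0.0730·14/12) + 3.54·e^(−0.0730·23/12)
I = 2.2545 + 1.5337 + 3.0778 = 6.8660
F = (S − I)·e^(rT) = (117.69 − 6.8660) · e^(0.0730·24/12)
= 110.8240 · e^0.146000 = 110.8240 × 1.157196 = CHF 128.25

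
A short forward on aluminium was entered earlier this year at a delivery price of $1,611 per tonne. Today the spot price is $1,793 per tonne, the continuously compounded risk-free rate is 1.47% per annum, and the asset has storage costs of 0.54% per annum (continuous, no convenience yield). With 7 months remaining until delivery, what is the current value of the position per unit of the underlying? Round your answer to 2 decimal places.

Current fair forward for the remaining 7 months: F = S·e^((r + u)·T), (r + u) = 0.0147 + 0.0054 = 0.0201
F = 1793 · e^(0.0201 × 7/12) = 1793 × 1.01179401 = 1814.1467
Value of long forward = (F − K)·e^(−rT) = (1814.1467 − 1611) · e^(−0.0147·7/12)
= 203.1467 × 0.99146166 = 201.41
Short position value = −(long value) = -$201.41

-$201.41 per tonne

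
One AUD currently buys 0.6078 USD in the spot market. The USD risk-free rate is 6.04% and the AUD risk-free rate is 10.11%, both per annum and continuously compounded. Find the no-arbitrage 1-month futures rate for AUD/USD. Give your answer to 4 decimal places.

F = S·e^((r_USD − r_AUD)T) = 0.6078 · e^((0.0604 − 0.1011) × 1/12)
= 0.6078 · e^-0.003392 = 0.6078 × 0.996614
F = 0.6057 USD per AUD

0.6057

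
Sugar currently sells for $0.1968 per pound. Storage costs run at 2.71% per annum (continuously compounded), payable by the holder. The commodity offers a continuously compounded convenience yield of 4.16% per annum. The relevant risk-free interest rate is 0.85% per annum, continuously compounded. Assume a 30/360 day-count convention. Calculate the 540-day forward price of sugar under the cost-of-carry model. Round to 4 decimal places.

$0.1950 per pound

Net carry = r + u − y = 0.0085 + 0.0271 − 0.0416 = -0.0060
F = S·e^((r+u−y)T) = 0.1968 · e^(-0.0060 × 540/360) = 0.1968 · e^-0.009000
= 0.1968 × 0.991040 = $0.1950 per pound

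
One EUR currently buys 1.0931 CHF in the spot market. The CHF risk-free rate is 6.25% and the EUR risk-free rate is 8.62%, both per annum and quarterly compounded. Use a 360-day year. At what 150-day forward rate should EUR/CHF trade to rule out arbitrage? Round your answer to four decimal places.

By covered interest parity, F = S · (1+r_CHF/4)^(4T) / (1+r_EUR/4)^(4T)
= 1.0931 × 1.026177 / 1.036174 = 1.0931 × 0.990352
F = 1.0826 CHF per EUR

1.0826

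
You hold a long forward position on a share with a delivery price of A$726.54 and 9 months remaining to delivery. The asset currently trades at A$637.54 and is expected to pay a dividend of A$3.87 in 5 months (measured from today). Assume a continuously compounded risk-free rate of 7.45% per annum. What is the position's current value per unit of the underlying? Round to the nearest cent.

-A$53.27

PV(remaining dividends) I = 3.87·e^(−0.0745·5/12) = 3.7517
Current forward F = (S − I)·e^(rT) = (637.54 − 3.7517)·e^(0.0745·9/12) = 633.7883 × 1.057465 = 670.2089
Value (long) = (F − K)·e^(−rT) = (670.2089 − 726.54) × 0.945657 = -53.2699
Value = -A$53.27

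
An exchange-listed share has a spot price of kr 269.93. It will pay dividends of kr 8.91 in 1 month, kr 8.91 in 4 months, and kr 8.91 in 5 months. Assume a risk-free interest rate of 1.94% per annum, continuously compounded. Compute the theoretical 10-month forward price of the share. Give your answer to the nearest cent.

PV(dividends) I = 8.91·e^(−0.0194·1/12) + 8.91·e^(−0.0194·4/12) + 8.91·e^(−0.0194·5/12)
I = 8.8956 + 8.8526 + 8.8383 = 26.5865
F = (S − I)·e^(rT) = (269.93 − 26.5865) · e^(0.0194·10/12)
= 243.3435 · e^0.016167 = 243.3435 × 1.016298 = kr 247.31

kr 247.31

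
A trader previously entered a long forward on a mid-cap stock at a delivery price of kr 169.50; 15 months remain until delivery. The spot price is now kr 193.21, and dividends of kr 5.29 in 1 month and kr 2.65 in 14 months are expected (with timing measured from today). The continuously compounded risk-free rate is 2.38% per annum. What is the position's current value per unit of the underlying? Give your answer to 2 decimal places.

PV(remaining dividends) I = 5.29·e^(−0.0238·1/12) + 2.65·e^(−0.0238·14/12) = 7.8569
Current forward F = (S − I)·e^(rT) = (193.21 − 7.8569)·e^(0.0238·15/12) = 185.3531 × 1.030197 = 190.9502
Value (long) = (F − K)·e^(−rT) = (190.9502 − 169.50) × 0.970688 = 20.8215
Value = kr 20.82

kr 20.82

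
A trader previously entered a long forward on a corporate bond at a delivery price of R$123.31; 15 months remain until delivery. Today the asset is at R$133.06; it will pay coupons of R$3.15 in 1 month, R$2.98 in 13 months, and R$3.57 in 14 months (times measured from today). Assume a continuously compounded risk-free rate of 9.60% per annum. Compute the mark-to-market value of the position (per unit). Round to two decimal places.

R$14.69

PV(remaining coupons) I = 3.15·e^(−0.0960·1/12) + 2.98·e^(−0.0960·13/12) + 3.57·e^(−0.0960·14/12) = 9.0023
Current forward F = (S − I)·e^(rT) = (133.06 − 9.0023)·e^(0.0960·15/12) = 124.0577 × 1.127497 = 139.8747
Value (long) = (F − K)·e^(−rT) = (139.8747 − 123.31) × 0.886920 = 14.6916
Value = R$14.69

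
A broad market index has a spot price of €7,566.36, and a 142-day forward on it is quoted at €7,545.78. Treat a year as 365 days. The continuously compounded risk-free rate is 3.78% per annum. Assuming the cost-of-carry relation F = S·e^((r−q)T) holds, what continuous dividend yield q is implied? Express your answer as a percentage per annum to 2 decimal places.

4.48%

From F = S·e^((r−q)T): (r − q) = ln(F/S)/T
ln(7545.78/7566.36) = ln(0.997280) = -0.002724
(r − q) = -0.002724 / (142/365) = -0.007002
q = r − ln(F/S)/T = 0.0378 + 0.007002 = 0.044802
q = 4.48%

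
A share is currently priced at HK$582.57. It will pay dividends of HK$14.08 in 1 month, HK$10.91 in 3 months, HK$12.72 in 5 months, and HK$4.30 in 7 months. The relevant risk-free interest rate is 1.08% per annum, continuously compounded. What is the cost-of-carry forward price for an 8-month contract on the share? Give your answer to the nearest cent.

HK$544.59

PV(dividends) I = 14.08·e^(−0.0108·1/12) + 10.91·e^(−0.0108·3/12) + 12.72·e^(−0.0108·5/12) + 4.30·e^(−0.0108·7/12)
I = 14.0673 + 10.8806 + 12.6629 + 4.2730 = 41.8838
F = (S − I)·e^(rT) = (582.57 − 41.8838) · e^(0.0108·8/12)
= 540.6862 · e^0.007200 = 540.6862 × 1.007226 = HK$544.59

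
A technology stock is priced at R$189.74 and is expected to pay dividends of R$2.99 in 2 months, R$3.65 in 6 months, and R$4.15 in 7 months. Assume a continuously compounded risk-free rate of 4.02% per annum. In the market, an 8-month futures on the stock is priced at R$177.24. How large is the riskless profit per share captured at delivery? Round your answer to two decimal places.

R$6.76 per share

PV(dividends) I = 2.99·e^(−0.0402·2/12) + 3.65·e^(−0.0402·6/12) + 4.15·e^(−0.0402·7/12) = 10.6012
Fair futures F* = (S − I)·e^(rT) = (189.74 − 10.6012)·e^0.026800 = 179.1388 × 1.027162 = 184.0046
Market R$177.24 < fair 184.0046: forward underpriced → reverse cash-and-carry (short the stock, invest proceeds at r, pay the dividends, go long the forward).
Profit at T = |F_mkt − F*| = |177.24 − 184.0046| = R$6.76 per share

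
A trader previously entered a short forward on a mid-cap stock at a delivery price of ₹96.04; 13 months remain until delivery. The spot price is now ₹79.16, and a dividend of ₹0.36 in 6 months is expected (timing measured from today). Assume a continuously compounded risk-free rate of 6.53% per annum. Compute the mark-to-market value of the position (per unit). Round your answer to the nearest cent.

PV(remaining dividends) I = 0.36·e^(−0.0653·6/12) = 0.3484
Current forward F = (S − I)·e^(rT) = (79.16 − 0.3484)·e^(0.0653·13/12) = 78.8116 × 1.073304 = 84.5888
Value (long) = (F − K)·e^(−rT) = (84.5888 − 96.04) × 0.931703 = -10.6691
Short position value = −(long value) = ₹10.67

₹10.67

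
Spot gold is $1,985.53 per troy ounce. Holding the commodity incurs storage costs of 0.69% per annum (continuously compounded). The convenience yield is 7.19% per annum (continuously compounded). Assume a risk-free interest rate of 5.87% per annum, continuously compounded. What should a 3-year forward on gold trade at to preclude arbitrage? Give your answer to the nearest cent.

Net carry = r + u − y = 0.0587 + 0.0069 − 0.0719 = -0.0063
F = S·e^((r+u−y)T) = 1985.53 · e^(-0.0063 × 3) = 1985.53 · e^-0.01890000
= 1985.53 × 0.98127749 = $1,948.36 per troy ounce

$1,948.36 per troy ounce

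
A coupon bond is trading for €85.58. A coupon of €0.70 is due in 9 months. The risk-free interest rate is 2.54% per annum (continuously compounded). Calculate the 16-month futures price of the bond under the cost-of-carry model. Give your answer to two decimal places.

€87.82

PV(coupons) I = 0.70·e^(−0.0254·9/12)
I = 0.6868
F = (S − I)·e^(rT) = (85.58 − 0.6868) · e^(0.0254·16/12)
= 84.8932 · e^0.033867 = 84.8932 × 1.034447 = €87.82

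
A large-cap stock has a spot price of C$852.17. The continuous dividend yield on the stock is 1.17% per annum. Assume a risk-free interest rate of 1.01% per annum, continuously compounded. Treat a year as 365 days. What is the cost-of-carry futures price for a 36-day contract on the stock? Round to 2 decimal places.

F = S·e^((r − q)T) = 852.17 · e^((0.0101 − 0.0117) × 36/365)
= 852.17 · e^-0.000158 = 852.17 × 0.999842
F = C$852.04

C$852.04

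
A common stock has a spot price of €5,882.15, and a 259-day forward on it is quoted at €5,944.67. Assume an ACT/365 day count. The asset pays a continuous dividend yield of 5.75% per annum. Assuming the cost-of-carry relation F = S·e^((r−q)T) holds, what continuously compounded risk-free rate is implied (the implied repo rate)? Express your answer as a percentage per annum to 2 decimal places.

From F = S·e^((r−q)T): (r − q) = ln(F/S)/T
ln(5944.67/5882.15) = ln(1.010629) = 0.010573
(r − q) = 0.010573 / (259/365) = 0.014900
r = ln(F/S)/T + q = 0.014900 + 0.0575 = 0.072400
r = 7.24%

7.24%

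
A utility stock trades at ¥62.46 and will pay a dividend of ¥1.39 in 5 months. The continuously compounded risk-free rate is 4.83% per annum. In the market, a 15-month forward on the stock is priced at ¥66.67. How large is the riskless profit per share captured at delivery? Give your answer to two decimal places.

PV(dividends) I = 1.39·e^(−0.0483·5/12) = 1.3623
Fair forward F* = (S − I)·e^(rT) = (62.46 − 1.3623)·e^0.060375 = 61.0977 × 1.062235 = 64.9001
Market ¥66.67 > fair 64.9001: forward overpriced → cash-and-carry (borrow at r, buy the stock and collect the dividends, short the forward).
Profit at T = |F_mkt − F*| = |66.67 − 64.9001| = ¥1.77 per share

¥1.77 per share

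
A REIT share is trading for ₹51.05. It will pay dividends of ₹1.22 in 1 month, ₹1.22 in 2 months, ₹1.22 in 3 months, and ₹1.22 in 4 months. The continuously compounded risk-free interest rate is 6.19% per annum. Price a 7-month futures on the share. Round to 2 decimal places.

PV(dividends) I = 1.22·e^(−0.0619·1/12) + 1.22·e^(−0.0619·2/12) + 1.22·e^(−0.0619·3/12) + 1.22·e^(−0.0619·4/12)
I = 1.2137 + 1.2075 + 1.2013 + 1.1951 = 4.8176
F = (S − I)·e^(rT) = (51.05 − 4.8176) · e^(0.0619·7/12)
= 46.2324 · e^0.036108 = 46.2324 × 1.036768 = ₹47.93

₹47.93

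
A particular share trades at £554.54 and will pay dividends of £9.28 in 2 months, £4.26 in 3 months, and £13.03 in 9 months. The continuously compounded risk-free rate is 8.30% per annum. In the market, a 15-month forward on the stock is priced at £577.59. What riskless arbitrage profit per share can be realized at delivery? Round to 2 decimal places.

PV(dividends) I = 9.28·e^(−0.0830·2/12) + 4.26·e^(−0.0830·3/12) + 13.03·e^(−0.0830·9/12) = 25.5686
Fair forward F* = (S − I)·e^(rT) = (554.54 − 25.5686)·e^0.103750 = 528.9714 × 1.109323 = 586.8001
Market £577.59 < fair 586.8001: forward underpriced → reverse cash-and-carry (short the stock, invest proceeds at r, pay the dividends, go long the forward).
Profit at T = |F_mkt − F*| = |577.59 − 586.8001| = £9.21 per share

£9.21 per share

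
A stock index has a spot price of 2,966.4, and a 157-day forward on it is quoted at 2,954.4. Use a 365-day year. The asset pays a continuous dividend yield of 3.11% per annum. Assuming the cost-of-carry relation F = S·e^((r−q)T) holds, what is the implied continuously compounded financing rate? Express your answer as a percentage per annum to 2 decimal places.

2.17%

From F = S·e^((r−q)T): (r − q) = ln(F/S)/T
ln(2954.4/2966.4) = ln(0.995955) = -0.004053
(r − q) = -0.004053 / (157/365) = -0.009423
r = ln(F/S)/T + q = -0.009423 + 0.0311 = 0.021677
r = 2.17%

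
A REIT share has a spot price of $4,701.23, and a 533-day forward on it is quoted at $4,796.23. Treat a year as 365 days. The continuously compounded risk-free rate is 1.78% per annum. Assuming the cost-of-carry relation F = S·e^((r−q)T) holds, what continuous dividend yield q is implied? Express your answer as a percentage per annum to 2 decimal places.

From F = S·e^((r−q)T): (r − q) = ln(F/S)/T
ln(4796.23/4701.23) = ln(1.020207) = 0.020006
(r − q) = 0.020006 / (533/365) = 0.013700
q = r − ln(F/S)/T = 0.0178 − 0.013700 = 0.004100
q = 0.41%

0.41%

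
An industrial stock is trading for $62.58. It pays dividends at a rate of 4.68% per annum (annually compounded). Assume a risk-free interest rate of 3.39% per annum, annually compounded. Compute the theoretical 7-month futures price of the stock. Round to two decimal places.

F = S · (1+r)^T / (1+q)^T
= 62.58 × 1.019638 / 1.027040 = 62.58 × 0.992793
F = $62.13

$62.13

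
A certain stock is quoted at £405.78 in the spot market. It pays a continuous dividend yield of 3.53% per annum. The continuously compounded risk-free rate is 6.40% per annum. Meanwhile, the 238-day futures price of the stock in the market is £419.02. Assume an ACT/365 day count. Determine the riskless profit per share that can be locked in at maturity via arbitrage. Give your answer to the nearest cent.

Fair futures: F* = S·e^(carry·T), with carry = (r − q) = 0.0640 − 0.0353 = 0.0287
F* = 405.78 · e^(0.0287 × 238/365) = 405.78 · e^0.018714 = 405.78 × 1.018890 = £413.4452
Market £419.02 > fair £413.4452: forward overpriced → cash-and-carry (buy spot, short the forward).
At maturity, profit = |F_mkt − F*| = |419.02 − 413.4452| = £5.57 per share

£5.57 per share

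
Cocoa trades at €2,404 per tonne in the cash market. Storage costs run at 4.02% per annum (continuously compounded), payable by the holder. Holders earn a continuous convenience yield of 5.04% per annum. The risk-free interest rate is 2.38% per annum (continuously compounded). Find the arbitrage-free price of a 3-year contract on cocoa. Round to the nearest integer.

€2,504 per tonne

Net carry = r + u − y = 0.0238 + 0.0402 − 0.0504 = 0.0136
F = S·e^((r+u−y)T) = 2404 · e^(0.0136 × 3) = 2404 · e^0.040800
= 2404 × 1.041644 = €2,504 per tonne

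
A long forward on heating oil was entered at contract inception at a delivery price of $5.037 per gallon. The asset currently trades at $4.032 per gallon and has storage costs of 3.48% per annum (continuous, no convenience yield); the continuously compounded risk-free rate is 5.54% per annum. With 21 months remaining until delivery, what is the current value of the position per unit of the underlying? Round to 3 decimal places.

Current fair forward for the remaining 21 months: F = S·e^((r + u)·T), (r + u) = 0.0554 + 0.0348 = 0.0902
F = 4.032 · e^(0.0902 × 21/12) = 4.032 × 1.170991 = 4.7214
Value of long forward = (F − K)·e^(−rT) = (4.7214 − 5.037) · e^(−0.0554·21/12)
= -0.3156 × 0.907601 = -0.286

-$0.286 per gallon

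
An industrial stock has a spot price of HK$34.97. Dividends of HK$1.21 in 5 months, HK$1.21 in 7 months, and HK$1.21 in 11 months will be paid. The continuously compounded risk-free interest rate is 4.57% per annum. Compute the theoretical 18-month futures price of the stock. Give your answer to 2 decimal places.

HK$33.68

PV(dividends) I = 1.21·e^(−0.0457·5/12) + 1.21·e^(−0.0457·7/12) + 1.21·e^(−0.0457·11/12)
I = 1.1872 + 1.1782 + 1.1604 = 3.5258
F = (S − I)·e^(rT) = (34.97 − 3.5258) · e^(0.0457·18/12)
= 31.4442 · e^0.068550 = 31.4442 × 1.070954 = HK$33.68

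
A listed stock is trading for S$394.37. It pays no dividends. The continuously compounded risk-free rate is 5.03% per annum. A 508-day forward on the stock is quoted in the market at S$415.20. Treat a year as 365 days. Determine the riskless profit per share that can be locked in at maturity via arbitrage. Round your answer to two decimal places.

Fair forward: F* = S·e^(carry·T), with carry = r = 0.0503
F* = 394.37 · e^(0.0503 × 508/365) = 394.37 · e^0.070007 = 394.37 × 1.072516 = S$422.9681
Market S$415.20 < fair S$422.9681: forward underpriced → reverse cash-and-carry (short spot, go long the forward).
At maturity, profit = |F_mkt − F*| = |415.20 − 422.9681| = S$7.77 per share

S$7.77 per share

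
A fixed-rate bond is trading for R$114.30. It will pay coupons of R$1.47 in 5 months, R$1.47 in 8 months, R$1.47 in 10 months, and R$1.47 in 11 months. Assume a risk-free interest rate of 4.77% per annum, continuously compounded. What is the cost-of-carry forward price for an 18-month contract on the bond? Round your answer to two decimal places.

R$116.67

PV(coupons) I = 1.47·e^(−0.0477·5/12) + 1.47·e^(−0.0477·8/12) + 1.47·e^(−0.0477·10/12) + 1.47·e^(−0.0477·11/12)
I = 1.4411 + 1.4240 + 1.4127 + 1.4071 = 5.6849
F = (S − I)·e^(rT) = (114.30 − 5.6849) · e^(0.0477·18/12)
= 108.6151 · e^0.071550 = 108.6151 × 1.074172 = R$116.67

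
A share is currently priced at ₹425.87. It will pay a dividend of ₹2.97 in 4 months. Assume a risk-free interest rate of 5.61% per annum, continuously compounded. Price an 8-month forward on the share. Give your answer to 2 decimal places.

PV(dividends) I = 2.97·e^(−0.0561·4/12)
I = 2.9150
F = (S − I)·e^(rT) = (425.87 − 2.9150) · e^(0.0561·8/12)
= 422.9550 · e^0.037400 = 422.9550 × 1.038108 = ₹439.07

₹439.07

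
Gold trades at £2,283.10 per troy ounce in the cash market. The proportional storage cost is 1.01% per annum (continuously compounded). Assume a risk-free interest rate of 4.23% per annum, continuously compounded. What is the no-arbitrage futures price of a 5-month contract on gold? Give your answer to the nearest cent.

£2,333.50 per troy ounce

Net carry = r + u − y = 0.0423 + 0.0101 − 0.0000 = 0.0524
F = S·e^((r+u−y)T) = 2283.10 · e^(0.0524 × 5/12) = 2283.10 · e^0.02183333
= 2283.10 × 1.02207342 = £2,333.50 per troy ounce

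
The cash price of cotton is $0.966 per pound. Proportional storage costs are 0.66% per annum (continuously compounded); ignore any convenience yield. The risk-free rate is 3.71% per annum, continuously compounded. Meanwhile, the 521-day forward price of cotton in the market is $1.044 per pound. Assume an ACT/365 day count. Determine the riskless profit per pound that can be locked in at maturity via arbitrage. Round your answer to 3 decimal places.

Fair forward: F* = S·e^(carry·T), with carry = (r + u) = 0.0371 + 0.0066 = 0.0437
F* = 0.966 · e^(0.0437 × 521/365) = 0.966 · e^0.062377 = 0.966 × 1.064364 = $1.0282
Market $1.044 > fair $1.0282: forward overpriced → cash-and-carry (buy spot, short the forward).
At maturity, profit = |F_mkt − F*| = |1.044 − 1.0282| = $0.016 per pound

$0.016 per pound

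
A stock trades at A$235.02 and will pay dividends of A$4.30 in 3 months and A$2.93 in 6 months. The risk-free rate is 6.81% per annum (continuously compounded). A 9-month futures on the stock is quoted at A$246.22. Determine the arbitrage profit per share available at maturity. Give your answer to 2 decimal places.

PV(dividends) I = 4.30·e^(−0.0681·3/12) + 2.93·e^(−0.0681·6/12) = 7.0593
Fair futures F* = (S − I)·e^(rT) = (235.02 − 7.0593)·e^0.051075 = 227.9607 × 1.052402 = 239.9063
Market A$246.22 > fair 239.9063: forward overpriced → cash-and-carry (borrow at r, buy the stock and collect the dividends, short the forward).
Profit at T = |F_mkt − F*| = |246.22 − 239.9063| = A$6.31 per share

A$6.31 per share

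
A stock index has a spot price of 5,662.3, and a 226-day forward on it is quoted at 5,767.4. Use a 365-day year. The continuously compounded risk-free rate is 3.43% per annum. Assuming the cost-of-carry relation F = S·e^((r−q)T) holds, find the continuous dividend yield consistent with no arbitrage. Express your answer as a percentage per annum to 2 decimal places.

0.46%

From F = S·e^((r−q)T): (r − q) = ln(F/S)/T
ln(5767.4/5662.3) = ln(1.018561) = 0.018391
(r − q) = 0.018391 / (226/365) = 0.029702
q = r − ln(F/S)/T = 0.0343 − 0.029702 = 0.004598
q = 0.46%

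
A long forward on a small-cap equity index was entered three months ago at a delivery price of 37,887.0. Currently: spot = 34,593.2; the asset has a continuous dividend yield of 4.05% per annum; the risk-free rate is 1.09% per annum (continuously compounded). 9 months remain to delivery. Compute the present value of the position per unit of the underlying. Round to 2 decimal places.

-4020.31

Current fair forward for the remaining 9 months: F = S·e^((r − q)·T), (r − q) = 0.0109 − 0.0405 = -0.0296
F = 34593.2 · e^(-0.0296 × 9/12) = 34593.2 × 0.97804461 = 33833.6928
Value of long forward = (F − K)·e^(−rT) = (33833.6928 − 37887.0) · e^(−0.0109·9/12)
= -4053.3072 × 0.99185832 = -4020.31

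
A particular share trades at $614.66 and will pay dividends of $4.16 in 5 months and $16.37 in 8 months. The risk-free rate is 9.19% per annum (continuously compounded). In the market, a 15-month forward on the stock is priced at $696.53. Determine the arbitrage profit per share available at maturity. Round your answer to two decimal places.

PV(dividends) I = 4.16·e^(−0.0919·5/12) + 16.37·e^(−0.0919·8/12) = 19.4009
Fair forward F* = (S − I)·e^(rT) = (614.66 − 19.4009)·e^0.114875 = 595.2591 × 1.121733 = 667.7218
Market $696.53 > fair 667.7218: forward overpriced → cash-and-carry (borrow at r, buy the stock and collect the dividends, short the forward).
Profit at T = |F_mkt − F*| = |696.53 − 667.7218| = $28.81 per share

$28.81 per share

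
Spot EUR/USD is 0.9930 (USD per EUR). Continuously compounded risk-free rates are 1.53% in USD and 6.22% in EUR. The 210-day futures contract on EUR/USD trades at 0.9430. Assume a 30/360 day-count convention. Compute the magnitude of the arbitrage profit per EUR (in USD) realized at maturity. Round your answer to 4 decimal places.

Fair futures: F* = S·e^(carry·T), with carry = (r_USD − r_EUR) = 0.0153 − 0.0622 = -0.0469
F* = 0.9930 · e^(-0.0469 × 210/360) = 0.9930 · e^-0.027358 = 0.9930 × 0.973013 = 0.9662
Market 0.9430 < fair 0.9662: forward underpriced → reverse cash-and-carry (short spot, go long the forward).
At maturity, profit = |F_mkt − F*| = |0.9430 − 0.9662| = 0.0232 per EUR (in USD)

0.0232 per EUR (in USD)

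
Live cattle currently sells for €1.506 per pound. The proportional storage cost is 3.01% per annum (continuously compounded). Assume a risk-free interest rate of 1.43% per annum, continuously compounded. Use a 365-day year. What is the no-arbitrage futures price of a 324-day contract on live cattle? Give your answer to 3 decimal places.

Net carry = r + u − y = 0.0143 + 0.0301 − 0.0000 = 0.0444
F = S·e^((r+u−y)T) = 1.506 · e^(0.0444 × 324/365) = 1.506 · e^0.039413
= 1.506 × 1.040200 = €1.567 per pound

€1.567 per pound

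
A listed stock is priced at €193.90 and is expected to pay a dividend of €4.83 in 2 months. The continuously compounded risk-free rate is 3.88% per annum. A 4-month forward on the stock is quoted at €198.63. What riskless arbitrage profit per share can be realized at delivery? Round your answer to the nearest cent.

PV(dividends) I = 4.83·e^(−0.0388·2/12) = 4.7989
Fair forward F* = (S − I)·e^(rT) = (193.90 − 4.7989)·e^0.012933 = 189.1011 × 1.013017 = 191.5626
Market €198.63 > fair 191.5626: forward overpriced → cash-and-carry (borrow at r, buy the stock and collect the dividends, short the forward).
Profit at T = |F_mkt − F*| = |198.63 − 191.5626| = €7.07 per share

€7.07 per share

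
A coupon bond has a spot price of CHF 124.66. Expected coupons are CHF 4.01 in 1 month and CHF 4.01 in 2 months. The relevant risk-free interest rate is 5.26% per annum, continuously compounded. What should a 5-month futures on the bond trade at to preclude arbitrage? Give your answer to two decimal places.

PV(coupons) I = 4.01·e^(−0.0526·1/12) + 4.01·e^(−0.0526·2/12)
I = 3.9925 + 3.9750 = 7.9675
F = (S − I)·e^(rT) = (124.66 − 7.9675) · e^(0.0526·5/12)
= 116.6925 · e^0.021917 = 116.6925 × 1.022159 = CHF 119.28

CHF 119.28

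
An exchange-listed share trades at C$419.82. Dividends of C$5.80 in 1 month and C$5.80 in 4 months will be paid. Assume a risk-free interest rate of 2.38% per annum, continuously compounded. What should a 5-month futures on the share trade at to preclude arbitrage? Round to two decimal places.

PV(dividends) I = 5.80·e^(−0.0238·1/12) + 5.80·e^(−0.0238·4/12)
I = 5.7885 + 5.7542 = 11.5427
F = (S − I)·e^(rT) = (419.82 − 11.5427) · e^(0.0238·5/12)
= 408.2773 · e^0.009917 = 408.2773 × 1.009966 = C$412.35

C$412.35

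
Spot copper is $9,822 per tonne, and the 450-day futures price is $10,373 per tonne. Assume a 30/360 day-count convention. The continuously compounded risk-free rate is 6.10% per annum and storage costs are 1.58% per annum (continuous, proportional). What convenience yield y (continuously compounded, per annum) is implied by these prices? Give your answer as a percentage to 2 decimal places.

F = S·e^((r+u−y)T) ⇒ (r+u−y) = ln(F/S)/T
ln(10373/9822) = 0.054582; /T ⇒ 0.043666
y = r + u − ln(F/S)/T = 0.0610 + 0.0158 − 0.043666 = 0.033134
y = 3.31%

3.31%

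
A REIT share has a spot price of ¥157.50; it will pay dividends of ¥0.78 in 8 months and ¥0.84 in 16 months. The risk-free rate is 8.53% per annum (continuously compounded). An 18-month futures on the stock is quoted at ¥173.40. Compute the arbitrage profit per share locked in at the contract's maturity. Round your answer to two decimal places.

PV(dividends) I = 0.78·e^(−0.0853·8/12) + 0.84·e^(−0.0853·16/12) = 1.4866
Fair futures F* = (S − I)·e^(rT) = (157.50 − 1.4866)·e^0.127950 = 156.0134 × 1.136496 = 177.3086
Market ¥173.40 < fair 177.3086: forward underpriced → reverse cash-and-carry (short the stock, invest proceeds at r, pay the dividends, go long the forward).
Profit at T = |F_mkt − F*| = |173.40 − 177.3086| = ¥3.91 per share

¥3.91 per share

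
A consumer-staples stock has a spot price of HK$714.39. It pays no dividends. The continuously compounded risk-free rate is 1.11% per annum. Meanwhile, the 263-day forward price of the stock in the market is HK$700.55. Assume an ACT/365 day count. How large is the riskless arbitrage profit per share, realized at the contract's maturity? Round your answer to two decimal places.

HK$19.58 per share

Fair forward: F* = S·e^(carry·T), with carry = r = 0.0111
F* = 714.39 · e^(0.0111 × 263/365) = 714.39 · e^0.007998 = 714.39 × 1.008030 = HK$720.1266
Market HK$700.55 < fair HK$720.1266: forward underpriced → reverse cash-and-carry (short spot, go long the forward).
At maturity, profit = |F_mkt − F*| = |700.55 − 720.1266| = HK$19.58 per share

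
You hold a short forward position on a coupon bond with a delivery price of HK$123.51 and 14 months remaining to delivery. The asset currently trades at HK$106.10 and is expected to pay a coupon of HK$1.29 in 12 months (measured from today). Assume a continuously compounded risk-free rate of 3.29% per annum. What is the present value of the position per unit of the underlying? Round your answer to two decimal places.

HK$14.01

PV(remaining coupons) I = 1.29·e^(−0.0329·12/12) = 1.2482
Current forward F = (S − I)·e^(rT) = (106.10 − 1.2482)·e^(0.0329·14/12) = 104.8518 × 1.039129 = 108.9545
Value (long) = (F − K)·e^(−rT) = (108.9545 − 123.51) × 0.962344 = -14.0074
Short position value = −(long value) = HK$14.01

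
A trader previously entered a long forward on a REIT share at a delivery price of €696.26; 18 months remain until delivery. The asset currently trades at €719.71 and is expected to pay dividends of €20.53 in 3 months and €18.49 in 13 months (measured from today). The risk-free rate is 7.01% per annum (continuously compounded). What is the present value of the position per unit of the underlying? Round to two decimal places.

PV(remaining dividends) I = 20.53·e^(−0.0701·3/12) + 18.49·e^(−0.0701·13/12) = 37.3112
Current forward F = (S − I)·e^(rT) = (719.71 − 37.3112)·e^(0.0701·18/12) = 682.3988 × 1.110877 = 758.0611
Value (long) = (F − K)·e^(−rT) = (758.0611 − 696.26) × 0.900189 = 55.6327
Value = €55.63

€55.63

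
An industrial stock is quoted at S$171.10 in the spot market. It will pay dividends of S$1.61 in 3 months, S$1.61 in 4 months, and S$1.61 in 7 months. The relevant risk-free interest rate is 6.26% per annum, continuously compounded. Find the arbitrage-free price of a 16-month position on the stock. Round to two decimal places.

S$180.87

PV(dividends) I = 1.61·e^(−0.0626·3/12) + 1.61·e^(−0.0626·4/12) + 1.61·e^(−0.0626·7/12)
I = 1.5850 + 1.5768 + 1.5523 = 4.7141
F = (S − I)·e^(rT) = (171.10 − 4.7141) · e^(0.0626·16/12)
= 166.3859 · e^0.083467 = 166.3859 × 1.087049 = S$180.87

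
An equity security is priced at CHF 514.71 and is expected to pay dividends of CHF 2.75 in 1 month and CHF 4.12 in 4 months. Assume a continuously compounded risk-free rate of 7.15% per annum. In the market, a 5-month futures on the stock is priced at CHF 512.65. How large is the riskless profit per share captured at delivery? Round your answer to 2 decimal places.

PV(dividends) I = 2.75·e^(−0.0715·1/12) + 4.12·e^(−0.0715·4/12) = 6.7566
Fair futures F* = (S − I)·e^(rT) = (514.71 − 6.7566)·e^0.029792 = 507.9534 × 1.030240 = 523.3139
Market CHF 512.65 < fair 523.3139: forward underpriced → reverse cash-and-carry (short the stock, invest proceeds at r, pay the dividends, go long the forward).
Profit at T = |F_mkt − F*| = |512.65 − 523.3139| = CHF 10.66 per share

CHF 10.66 per share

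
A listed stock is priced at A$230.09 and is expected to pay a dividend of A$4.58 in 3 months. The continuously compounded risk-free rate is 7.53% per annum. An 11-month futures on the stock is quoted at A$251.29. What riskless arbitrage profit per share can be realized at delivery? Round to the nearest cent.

A$9.57 per share

PV(dividends) I = 4.58·e^(−0.0753·3/12) = 4.4946
Fair futures F* = (S − I)·e^(rT) = (230.09 − 4.4946)·e^0.069025 = 225.5954 × 1.071463 = 241.7171
Market A$251.29 > fair 241.7171: forward overpriced → cash-and-carry (borrow at r, buy the stock and collect the dividends, short the forward).
Profit at T = |F_mkt − F*| = |251.29 − 241.7171| = A$9.57 per share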